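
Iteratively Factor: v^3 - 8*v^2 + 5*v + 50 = (v - 5)*(v^2 - 3*v - 10) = (v - 5)^2*(v + 2)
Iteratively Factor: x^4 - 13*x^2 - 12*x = (x)*(x^3 - 13*x - 12) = x*(x - 4)*(x^2 + 4*x + 3) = x*(x - 4)*(x + 3)*(x + 1)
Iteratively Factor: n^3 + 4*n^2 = (n)*(n^2 + 4*n) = n^2*(n + 4)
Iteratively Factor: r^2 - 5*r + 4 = (r - 1)*(r - 4)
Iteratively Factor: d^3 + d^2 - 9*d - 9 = (d + 1)*(d^2 - 9) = (d + 1)*(d + 3)*(d - 3)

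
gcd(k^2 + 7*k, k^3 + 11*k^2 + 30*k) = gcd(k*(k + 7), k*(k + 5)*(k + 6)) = k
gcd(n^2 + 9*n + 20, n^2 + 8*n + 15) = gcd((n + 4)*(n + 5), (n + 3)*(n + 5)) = n + 5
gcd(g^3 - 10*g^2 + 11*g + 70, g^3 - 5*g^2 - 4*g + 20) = g^2 - 3*g - 10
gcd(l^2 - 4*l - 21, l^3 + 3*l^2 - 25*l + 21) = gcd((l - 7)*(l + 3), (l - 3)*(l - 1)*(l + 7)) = 1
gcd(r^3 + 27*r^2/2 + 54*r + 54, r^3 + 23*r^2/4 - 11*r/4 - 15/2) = r + 6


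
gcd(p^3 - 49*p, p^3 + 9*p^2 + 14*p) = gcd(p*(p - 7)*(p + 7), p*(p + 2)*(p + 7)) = p^2 + 7*p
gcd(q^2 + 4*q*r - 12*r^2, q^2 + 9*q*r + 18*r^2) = q + 6*r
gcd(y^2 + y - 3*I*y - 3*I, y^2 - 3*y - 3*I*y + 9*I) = y - 3*I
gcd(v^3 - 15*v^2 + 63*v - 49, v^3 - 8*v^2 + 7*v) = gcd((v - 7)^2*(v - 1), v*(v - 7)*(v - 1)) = v^2 - 8*v + 7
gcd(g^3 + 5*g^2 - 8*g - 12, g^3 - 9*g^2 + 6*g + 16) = g^2 - g - 2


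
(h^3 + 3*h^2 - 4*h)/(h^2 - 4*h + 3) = h*(h + 4)/(h - 3)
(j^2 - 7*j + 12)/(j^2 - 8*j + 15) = (j - 4)/(j - 5)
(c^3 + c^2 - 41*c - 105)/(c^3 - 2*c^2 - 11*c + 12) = (c^2 - 2*c - 35)/(c^2 - 5*c + 4)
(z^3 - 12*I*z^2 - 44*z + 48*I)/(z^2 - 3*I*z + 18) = (z^2 - 6*I*z - 8)/(z + 3*I)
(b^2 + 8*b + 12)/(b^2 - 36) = (b + 2)/(b - 6)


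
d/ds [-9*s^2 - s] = -18*s - 1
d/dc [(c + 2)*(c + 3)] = 2*c + 5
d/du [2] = 0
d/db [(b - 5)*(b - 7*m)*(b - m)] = 3*b^2 - 16*b*m - 10*b + 7*m^2 + 40*m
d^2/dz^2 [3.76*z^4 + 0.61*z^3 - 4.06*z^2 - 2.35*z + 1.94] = 45.12*z^2 + 3.66*z - 8.12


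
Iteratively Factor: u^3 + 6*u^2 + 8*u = (u)*(u^2 + 6*u + 8) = u*(u + 4)*(u + 2)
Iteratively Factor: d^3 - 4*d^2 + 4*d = (d - 2)*(d^2 - 2*d) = d*(d - 2)*(d - 2)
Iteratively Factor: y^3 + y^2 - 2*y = (y)*(y^2 + y - 2) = y*(y - 1)*(y + 2)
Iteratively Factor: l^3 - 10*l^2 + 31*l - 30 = (l - 5)*(l^2 - 5*l + 6) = (l - 5)*(l - 3)*(l - 2)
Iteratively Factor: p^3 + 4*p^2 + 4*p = (p + 2)*(p^2 + 2*p) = p*(p + 2)*(p + 2)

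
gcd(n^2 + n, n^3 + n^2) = n^2 + n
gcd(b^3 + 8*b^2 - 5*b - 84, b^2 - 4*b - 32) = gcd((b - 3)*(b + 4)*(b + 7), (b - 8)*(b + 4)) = b + 4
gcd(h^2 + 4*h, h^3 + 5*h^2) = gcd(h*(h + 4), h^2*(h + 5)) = h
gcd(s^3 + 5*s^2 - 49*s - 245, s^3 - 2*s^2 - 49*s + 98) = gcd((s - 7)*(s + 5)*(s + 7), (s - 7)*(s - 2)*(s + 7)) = s^2 - 49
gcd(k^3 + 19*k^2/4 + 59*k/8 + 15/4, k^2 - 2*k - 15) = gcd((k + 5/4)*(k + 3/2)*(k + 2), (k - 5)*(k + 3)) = 1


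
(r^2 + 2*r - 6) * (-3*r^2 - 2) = -3*r^4 - 6*r^3 + 16*r^2 - 4*r + 12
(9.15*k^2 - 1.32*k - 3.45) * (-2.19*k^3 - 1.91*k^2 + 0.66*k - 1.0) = -20.0385*k^5 - 14.5857*k^4 + 16.1157*k^3 - 3.4317*k^2 - 0.957*k + 3.45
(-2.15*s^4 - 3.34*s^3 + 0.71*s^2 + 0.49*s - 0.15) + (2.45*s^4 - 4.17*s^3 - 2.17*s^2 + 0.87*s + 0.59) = 0.3*s^4 - 7.51*s^3 - 1.46*s^2 + 1.36*s + 0.44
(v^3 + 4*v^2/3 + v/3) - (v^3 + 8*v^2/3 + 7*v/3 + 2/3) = -4*v^2/3 - 2*v - 2/3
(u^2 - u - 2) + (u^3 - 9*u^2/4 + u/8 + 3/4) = u^3 - 5*u^2/4 - 7*u/8 - 5/4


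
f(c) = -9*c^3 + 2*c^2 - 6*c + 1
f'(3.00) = -237.00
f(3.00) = -242.00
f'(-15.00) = -6141.00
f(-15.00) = 30916.00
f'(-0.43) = -12.71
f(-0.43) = 4.67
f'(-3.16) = -288.25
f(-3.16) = 323.92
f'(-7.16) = -1418.81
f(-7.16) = 3450.05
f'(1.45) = -56.97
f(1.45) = -30.93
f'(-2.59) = -197.48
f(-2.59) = 186.32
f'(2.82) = -209.43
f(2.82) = -201.85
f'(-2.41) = -172.46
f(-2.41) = 153.05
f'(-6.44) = -1151.55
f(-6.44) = 2526.40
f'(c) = -27*c^2 + 4*c - 6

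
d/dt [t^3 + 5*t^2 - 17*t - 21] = 3*t^2 + 10*t - 17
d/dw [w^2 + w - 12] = 2*w + 1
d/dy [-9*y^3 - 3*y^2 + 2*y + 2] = -27*y^2 - 6*y + 2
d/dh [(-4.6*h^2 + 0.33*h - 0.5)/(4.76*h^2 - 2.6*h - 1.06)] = (10.3892*h^2 + 14.512*h - 1.6498)/(22.6576*h^4 - 24.752*h^3 - 3.3312*h^2 + 5.512*h + 1.1236)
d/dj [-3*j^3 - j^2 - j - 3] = -9*j^2 - 2*j - 1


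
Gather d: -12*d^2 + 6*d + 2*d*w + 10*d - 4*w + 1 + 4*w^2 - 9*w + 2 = -12*d^2 + d*(2*w + 16) + 4*w^2 - 13*w + 3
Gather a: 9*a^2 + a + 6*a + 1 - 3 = 9*a^2 + 7*a - 2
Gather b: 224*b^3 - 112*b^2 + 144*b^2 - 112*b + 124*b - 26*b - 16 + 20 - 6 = 224*b^3 + 32*b^2 - 14*b - 2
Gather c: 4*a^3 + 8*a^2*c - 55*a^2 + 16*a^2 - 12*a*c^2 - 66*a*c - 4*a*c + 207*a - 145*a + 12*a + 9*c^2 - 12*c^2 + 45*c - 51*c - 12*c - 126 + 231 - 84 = 4*a^3 - 39*a^2 + 74*a + c^2*(-12*a - 3) + c*(8*a^2 - 70*a - 18) + 21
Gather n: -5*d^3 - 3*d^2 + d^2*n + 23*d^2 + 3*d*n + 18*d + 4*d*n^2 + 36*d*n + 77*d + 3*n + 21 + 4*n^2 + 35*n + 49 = -5*d^3 + 20*d^2 + 95*d + n^2*(4*d + 4) + n*(d^2 + 39*d + 38) + 70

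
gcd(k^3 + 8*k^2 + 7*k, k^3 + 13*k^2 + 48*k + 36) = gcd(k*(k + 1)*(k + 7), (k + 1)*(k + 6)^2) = k + 1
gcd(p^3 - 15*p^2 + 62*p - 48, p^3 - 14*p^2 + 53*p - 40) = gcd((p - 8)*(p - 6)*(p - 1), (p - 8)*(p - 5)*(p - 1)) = p^2 - 9*p + 8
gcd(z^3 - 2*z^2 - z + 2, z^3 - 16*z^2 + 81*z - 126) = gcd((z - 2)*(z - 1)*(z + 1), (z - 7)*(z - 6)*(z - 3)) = 1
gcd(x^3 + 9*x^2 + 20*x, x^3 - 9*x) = x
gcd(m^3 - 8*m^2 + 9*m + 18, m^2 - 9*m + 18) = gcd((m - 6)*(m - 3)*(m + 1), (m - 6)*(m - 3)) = m^2 - 9*m + 18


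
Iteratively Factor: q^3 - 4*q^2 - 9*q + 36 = (q - 3)*(q^2 - q - 12) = (q - 3)*(q + 3)*(q - 4)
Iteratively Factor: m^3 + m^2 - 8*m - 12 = (m - 3)*(m^2 + 4*m + 4) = (m - 3)*(m + 2)*(m + 2)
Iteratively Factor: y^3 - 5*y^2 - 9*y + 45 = (y - 5)*(y^2 - 9) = (y - 5)*(y + 3)*(y - 3)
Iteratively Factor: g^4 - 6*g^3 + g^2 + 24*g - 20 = (g - 1)*(g^3 - 5*g^2 - 4*g + 20) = (g - 2)*(g - 1)*(g^2 - 3*g - 10) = (g - 2)*(g - 1)*(g + 2)*(g - 5)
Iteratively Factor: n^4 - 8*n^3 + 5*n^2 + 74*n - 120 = (n - 5)*(n^3 - 3*n^2 - 10*n + 24) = (n - 5)*(n + 3)*(n^2 - 6*n + 8) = (n - 5)*(n - 4)*(n + 3)*(n - 2)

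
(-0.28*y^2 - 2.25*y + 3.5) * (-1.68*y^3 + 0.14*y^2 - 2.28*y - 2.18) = 0.4704*y^5 + 3.7408*y^4 - 5.5566*y^3 + 6.2304*y^2 - 3.075*y - 7.63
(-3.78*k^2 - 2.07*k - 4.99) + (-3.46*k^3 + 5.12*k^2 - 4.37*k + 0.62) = -3.46*k^3 + 1.34*k^2 - 6.44*k - 4.37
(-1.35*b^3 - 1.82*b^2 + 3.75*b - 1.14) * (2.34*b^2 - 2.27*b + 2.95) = -3.159*b^5 - 1.1943*b^4 + 8.9239*b^3 - 16.5491*b^2 + 13.6503*b - 3.363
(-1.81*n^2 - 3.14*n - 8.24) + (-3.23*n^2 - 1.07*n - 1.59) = -5.04*n^2 - 4.21*n - 9.83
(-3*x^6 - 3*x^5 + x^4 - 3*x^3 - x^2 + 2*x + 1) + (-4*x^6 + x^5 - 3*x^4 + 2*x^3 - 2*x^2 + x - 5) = -7*x^6 - 2*x^5 - 2*x^4 - x^3 - 3*x^2 + 3*x - 4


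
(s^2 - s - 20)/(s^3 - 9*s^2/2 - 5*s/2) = 2*(s + 4)/(s*(2*s + 1))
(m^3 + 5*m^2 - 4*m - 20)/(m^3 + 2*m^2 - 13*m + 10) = (m + 2)/(m - 1)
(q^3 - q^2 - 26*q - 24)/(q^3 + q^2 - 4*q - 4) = (q^2 - 2*q - 24)/(q^2 - 4)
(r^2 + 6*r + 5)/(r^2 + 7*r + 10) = (r + 1)/(r + 2)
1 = 1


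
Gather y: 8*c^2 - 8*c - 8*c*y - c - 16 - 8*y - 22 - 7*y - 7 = 8*c^2 - 9*c + y*(-8*c - 15) - 45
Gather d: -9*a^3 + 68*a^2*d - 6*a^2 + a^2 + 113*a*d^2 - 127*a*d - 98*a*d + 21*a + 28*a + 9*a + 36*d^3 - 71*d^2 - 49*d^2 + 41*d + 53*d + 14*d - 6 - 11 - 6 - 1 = -9*a^3 - 5*a^2 + 58*a + 36*d^3 + d^2*(113*a - 120) + d*(68*a^2 - 225*a + 108) - 24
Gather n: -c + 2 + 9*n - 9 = -c + 9*n - 7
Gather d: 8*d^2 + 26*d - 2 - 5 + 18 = 8*d^2 + 26*d + 11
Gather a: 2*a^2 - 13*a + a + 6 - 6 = 2*a^2 - 12*a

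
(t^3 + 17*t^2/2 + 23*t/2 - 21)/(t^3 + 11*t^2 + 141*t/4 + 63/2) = 2*(t - 1)/(2*t + 3)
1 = 1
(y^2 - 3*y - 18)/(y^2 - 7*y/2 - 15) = 2*(y + 3)/(2*y + 5)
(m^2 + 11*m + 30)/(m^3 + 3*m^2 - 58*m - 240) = 1/(m - 8)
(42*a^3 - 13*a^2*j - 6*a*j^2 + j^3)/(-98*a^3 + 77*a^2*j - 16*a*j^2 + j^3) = (-3*a - j)/(7*a - j)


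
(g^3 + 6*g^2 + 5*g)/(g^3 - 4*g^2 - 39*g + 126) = g*(g^2 + 6*g + 5)/(g^3 - 4*g^2 - 39*g + 126)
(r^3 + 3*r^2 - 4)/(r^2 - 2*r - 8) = (r^2 + r - 2)/(r - 4)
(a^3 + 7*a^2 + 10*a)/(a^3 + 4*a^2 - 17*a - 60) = a*(a + 2)/(a^2 - a - 12)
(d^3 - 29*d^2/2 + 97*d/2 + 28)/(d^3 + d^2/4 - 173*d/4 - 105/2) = 2*(2*d^2 - 15*d - 8)/(4*d^2 + 29*d + 30)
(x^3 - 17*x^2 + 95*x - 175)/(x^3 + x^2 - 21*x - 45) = (x^2 - 12*x + 35)/(x^2 + 6*x + 9)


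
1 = 1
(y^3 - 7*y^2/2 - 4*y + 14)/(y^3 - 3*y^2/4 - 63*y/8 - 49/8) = 4*(y^2 - 4)/(4*y^2 + 11*y + 7)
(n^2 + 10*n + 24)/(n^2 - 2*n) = (n^2 + 10*n + 24)/(n*(n - 2))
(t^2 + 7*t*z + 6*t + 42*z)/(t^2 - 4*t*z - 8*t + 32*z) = (t^2 + 7*t*z + 6*t + 42*z)/(t^2 - 4*t*z - 8*t + 32*z)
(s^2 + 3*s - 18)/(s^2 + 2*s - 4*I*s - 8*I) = (s^2 + 3*s - 18)/(s^2 + s*(2 - 4*I) - 8*I)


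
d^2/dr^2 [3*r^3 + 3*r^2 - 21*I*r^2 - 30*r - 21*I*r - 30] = 18*r + 6 - 42*I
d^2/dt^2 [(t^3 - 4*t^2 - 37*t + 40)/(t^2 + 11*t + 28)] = 40*(5*t^3 + 69*t^2 + 339*t + 599)/(t^6 + 33*t^5 + 447*t^4 + 3179*t^3 + 12516*t^2 + 25872*t + 21952)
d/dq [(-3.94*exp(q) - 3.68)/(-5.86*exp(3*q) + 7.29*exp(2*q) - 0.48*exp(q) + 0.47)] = (-46.1768*exp(3*q) - 35.9718*exp(2*q) + 53.6544*exp(q) - 3.6182)*exp(q)/(34.3396*exp(6*q) - 85.4388*exp(5*q) + 58.7697*exp(4*q) - 12.5068*exp(3*q) + 7.083*exp(2*q) - 0.4512*exp(q) + 0.2209)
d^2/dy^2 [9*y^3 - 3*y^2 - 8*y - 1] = 54*y - 6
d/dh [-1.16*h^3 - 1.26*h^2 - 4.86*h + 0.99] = -3.48*h^2 - 2.52*h - 4.86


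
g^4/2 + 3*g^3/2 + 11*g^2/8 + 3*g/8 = g*(g/2 + 1/2)*(g + 1/2)*(g + 3/2)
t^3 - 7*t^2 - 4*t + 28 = (t - 7)*(t - 2)*(t + 2)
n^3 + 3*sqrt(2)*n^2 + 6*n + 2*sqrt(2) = (n + sqrt(2))^3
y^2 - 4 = (y - 2)*(y + 2)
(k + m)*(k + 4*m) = k^2 + 5*k*m + 4*m^2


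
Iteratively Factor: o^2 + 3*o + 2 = (o + 2)*(o + 1)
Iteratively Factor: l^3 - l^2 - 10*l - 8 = (l + 1)*(l^2 - 2*l - 8) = (l - 4)*(l + 1)*(l + 2)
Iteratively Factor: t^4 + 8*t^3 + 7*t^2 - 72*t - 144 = (t + 4)*(t^3 + 4*t^2 - 9*t - 36) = (t + 3)*(t + 4)*(t^2 + t - 12) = (t + 3)*(t + 4)^2*(t - 3)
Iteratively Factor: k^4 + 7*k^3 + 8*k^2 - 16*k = (k)*(k^3 + 7*k^2 + 8*k - 16) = k*(k - 1)*(k^2 + 8*k + 16) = k*(k - 1)*(k + 4)*(k + 4)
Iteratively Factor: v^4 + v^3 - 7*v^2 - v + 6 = (v + 3)*(v^3 - 2*v^2 - v + 2) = (v - 2)*(v + 3)*(v^2 - 1) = (v - 2)*(v + 1)*(v + 3)*(v - 1)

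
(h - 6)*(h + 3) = h^2 - 3*h - 18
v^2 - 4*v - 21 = (v - 7)*(v + 3)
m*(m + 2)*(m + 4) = m^3 + 6*m^2 + 8*m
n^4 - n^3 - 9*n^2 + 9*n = n*(n - 3)*(n - 1)*(n + 3)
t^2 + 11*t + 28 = (t + 4)*(t + 7)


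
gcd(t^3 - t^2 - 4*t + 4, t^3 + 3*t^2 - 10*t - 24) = t + 2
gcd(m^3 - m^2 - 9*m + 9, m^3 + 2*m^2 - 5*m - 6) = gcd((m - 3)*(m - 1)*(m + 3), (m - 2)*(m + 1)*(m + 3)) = m + 3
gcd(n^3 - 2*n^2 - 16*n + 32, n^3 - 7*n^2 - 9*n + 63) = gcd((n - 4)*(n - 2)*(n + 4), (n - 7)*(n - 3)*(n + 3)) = 1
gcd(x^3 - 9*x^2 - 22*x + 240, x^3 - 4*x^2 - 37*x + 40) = x^2 - 3*x - 40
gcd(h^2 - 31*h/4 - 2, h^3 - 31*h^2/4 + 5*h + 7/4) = h + 1/4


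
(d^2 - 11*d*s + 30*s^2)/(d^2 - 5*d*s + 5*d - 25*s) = (d - 6*s)/(d + 5)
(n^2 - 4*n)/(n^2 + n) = (n - 4)/(n + 1)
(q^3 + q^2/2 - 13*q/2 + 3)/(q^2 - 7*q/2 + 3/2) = (q^2 + q - 6)/(q - 3)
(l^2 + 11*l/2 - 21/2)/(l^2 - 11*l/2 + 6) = (l + 7)/(l - 4)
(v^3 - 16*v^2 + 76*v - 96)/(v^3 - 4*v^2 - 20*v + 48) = (v - 8)/(v + 4)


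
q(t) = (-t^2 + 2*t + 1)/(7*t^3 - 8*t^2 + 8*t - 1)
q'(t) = (2 - 2*t)/(7*t^3 - 8*t^2 + 8*t - 1) + (-21*t^2 + 16*t - 8)*(-t^2 + 2*t + 1)/(7*t^3 - 8*t^2 + 8*t - 1)^2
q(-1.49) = 0.08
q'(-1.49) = 0.02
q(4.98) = -0.02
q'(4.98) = 0.00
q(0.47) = 1.00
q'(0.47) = -2.36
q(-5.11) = 0.03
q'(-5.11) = 0.01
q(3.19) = -0.02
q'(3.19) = -0.01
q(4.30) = -0.02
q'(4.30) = -0.00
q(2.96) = -0.01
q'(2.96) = -0.01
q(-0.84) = 0.08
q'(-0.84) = -0.05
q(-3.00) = 0.05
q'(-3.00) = 0.01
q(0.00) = -1.00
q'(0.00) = -10.00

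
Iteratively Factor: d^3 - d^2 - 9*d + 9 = (d + 3)*(d^2 - 4*d + 3) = (d - 1)*(d + 3)*(d - 3)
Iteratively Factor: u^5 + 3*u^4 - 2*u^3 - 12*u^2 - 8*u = (u + 2)*(u^4 + u^3 - 4*u^2 - 4*u) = (u + 1)*(u + 2)*(u^3 - 4*u) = (u + 1)*(u + 2)^2*(u^2 - 2*u) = u*(u + 1)*(u + 2)^2*(u - 2)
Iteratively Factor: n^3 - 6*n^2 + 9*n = (n - 3)*(n^2 - 3*n) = n*(n - 3)*(n - 3)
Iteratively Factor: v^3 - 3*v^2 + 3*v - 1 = (v - 1)*(v^2 - 2*v + 1) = (v - 1)^2*(v - 1)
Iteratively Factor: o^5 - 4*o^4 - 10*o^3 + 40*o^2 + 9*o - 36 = (o - 1)*(o^4 - 3*o^3 - 13*o^2 + 27*o + 36) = (o - 1)*(o + 3)*(o^3 - 6*o^2 + 5*o + 12) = (o - 1)*(o + 1)*(o + 3)*(o^2 - 7*o + 12) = (o - 4)*(o - 1)*(o + 1)*(o + 3)*(o - 3)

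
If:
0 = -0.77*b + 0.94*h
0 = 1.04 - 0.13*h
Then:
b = 9.77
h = 8.00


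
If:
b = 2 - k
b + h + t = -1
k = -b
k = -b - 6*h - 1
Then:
No Solution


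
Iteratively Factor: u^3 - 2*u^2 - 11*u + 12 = (u - 1)*(u^2 - u - 12) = (u - 4)*(u - 1)*(u + 3)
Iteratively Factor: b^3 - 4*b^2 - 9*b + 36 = (b - 3)*(b^2 - b - 12) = (b - 3)*(b + 3)*(b - 4)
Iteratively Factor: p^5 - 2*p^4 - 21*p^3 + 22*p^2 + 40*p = (p - 2)*(p^4 - 21*p^2 - 20*p) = p*(p - 2)*(p^3 - 21*p - 20) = p*(p - 2)*(p + 4)*(p^2 - 4*p - 5) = p*(p - 5)*(p - 2)*(p + 4)*(p + 1)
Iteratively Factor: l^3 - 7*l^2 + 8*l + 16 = (l + 1)*(l^2 - 8*l + 16) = (l - 4)*(l + 1)*(l - 4)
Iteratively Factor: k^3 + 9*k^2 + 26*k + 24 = (k + 2)*(k^2 + 7*k + 12) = (k + 2)*(k + 3)*(k + 4)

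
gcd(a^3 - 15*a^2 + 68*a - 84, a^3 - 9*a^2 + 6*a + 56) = a - 7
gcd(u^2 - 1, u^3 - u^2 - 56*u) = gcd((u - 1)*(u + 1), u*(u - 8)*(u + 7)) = 1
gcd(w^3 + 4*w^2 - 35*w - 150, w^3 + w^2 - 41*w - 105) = w + 5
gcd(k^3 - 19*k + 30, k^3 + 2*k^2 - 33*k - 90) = k + 5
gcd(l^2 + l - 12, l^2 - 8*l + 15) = l - 3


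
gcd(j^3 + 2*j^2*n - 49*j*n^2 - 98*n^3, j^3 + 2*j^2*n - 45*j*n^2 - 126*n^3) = j - 7*n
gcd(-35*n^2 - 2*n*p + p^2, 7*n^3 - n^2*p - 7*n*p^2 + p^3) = -7*n + p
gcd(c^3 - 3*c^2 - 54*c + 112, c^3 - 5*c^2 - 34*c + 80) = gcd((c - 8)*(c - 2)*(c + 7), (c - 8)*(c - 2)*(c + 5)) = c^2 - 10*c + 16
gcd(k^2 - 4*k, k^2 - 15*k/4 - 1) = k - 4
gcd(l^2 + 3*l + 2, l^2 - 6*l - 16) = l + 2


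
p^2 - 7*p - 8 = (p - 8)*(p + 1)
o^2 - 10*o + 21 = (o - 7)*(o - 3)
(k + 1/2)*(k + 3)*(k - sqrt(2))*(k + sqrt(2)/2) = k^4 - sqrt(2)*k^3/2 + 7*k^3/2 - 7*sqrt(2)*k^2/4 + k^2/2 - 7*k/2 - 3*sqrt(2)*k/4 - 3/2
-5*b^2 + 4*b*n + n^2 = (-b + n)*(5*b + n)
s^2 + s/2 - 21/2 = (s - 3)*(s + 7/2)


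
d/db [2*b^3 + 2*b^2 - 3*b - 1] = 6*b^2 + 4*b - 3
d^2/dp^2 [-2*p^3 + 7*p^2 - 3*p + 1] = 14 - 12*p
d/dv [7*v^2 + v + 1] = 14*v + 1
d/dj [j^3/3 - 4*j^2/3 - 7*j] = j^2 - 8*j/3 - 7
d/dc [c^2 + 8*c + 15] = 2*c + 8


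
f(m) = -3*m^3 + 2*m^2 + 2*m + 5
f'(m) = -9*m^2 + 4*m + 2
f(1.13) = 5.49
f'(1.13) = -4.97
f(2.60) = -29.01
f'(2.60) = -48.44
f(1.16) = 5.33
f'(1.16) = -5.47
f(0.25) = 5.58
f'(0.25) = 2.44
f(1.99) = -6.74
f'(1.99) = -25.68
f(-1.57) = 18.40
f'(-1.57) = -26.46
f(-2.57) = 63.99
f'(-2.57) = -67.72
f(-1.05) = 8.58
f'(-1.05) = -12.12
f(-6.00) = 713.00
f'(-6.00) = -346.00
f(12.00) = -4867.00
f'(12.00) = -1246.00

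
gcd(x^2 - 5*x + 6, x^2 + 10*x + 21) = 1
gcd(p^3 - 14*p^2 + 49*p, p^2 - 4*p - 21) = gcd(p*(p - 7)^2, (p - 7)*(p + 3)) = p - 7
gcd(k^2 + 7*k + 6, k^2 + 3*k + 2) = k + 1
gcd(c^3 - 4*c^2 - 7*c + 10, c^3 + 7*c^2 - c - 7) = c - 1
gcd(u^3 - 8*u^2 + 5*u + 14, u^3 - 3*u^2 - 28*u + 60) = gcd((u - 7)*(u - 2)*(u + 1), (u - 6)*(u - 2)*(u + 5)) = u - 2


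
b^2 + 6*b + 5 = (b + 1)*(b + 5)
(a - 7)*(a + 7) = a^2 - 49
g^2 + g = g*(g + 1)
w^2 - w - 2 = (w - 2)*(w + 1)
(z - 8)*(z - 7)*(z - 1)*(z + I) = z^4 - 16*z^3 + I*z^3 + 71*z^2 - 16*I*z^2 - 56*z + 71*I*z - 56*I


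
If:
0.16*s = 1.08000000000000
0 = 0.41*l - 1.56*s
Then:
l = 25.68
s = 6.75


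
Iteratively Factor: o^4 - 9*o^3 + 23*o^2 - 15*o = (o)*(o^3 - 9*o^2 + 23*o - 15) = o*(o - 1)*(o^2 - 8*o + 15) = o*(o - 5)*(o - 1)*(o - 3)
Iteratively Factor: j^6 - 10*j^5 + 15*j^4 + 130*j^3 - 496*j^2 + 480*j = (j - 4)*(j^5 - 6*j^4 - 9*j^3 + 94*j^2 - 120*j) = (j - 4)*(j - 2)*(j^4 - 4*j^3 - 17*j^2 + 60*j) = (j - 4)*(j - 2)*(j + 4)*(j^3 - 8*j^2 + 15*j) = j*(j - 4)*(j - 2)*(j + 4)*(j^2 - 8*j + 15) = j*(j - 4)*(j - 3)*(j - 2)*(j + 4)*(j - 5)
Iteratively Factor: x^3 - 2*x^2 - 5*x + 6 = (x - 1)*(x^2 - x - 6) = (x - 1)*(x + 2)*(x - 3)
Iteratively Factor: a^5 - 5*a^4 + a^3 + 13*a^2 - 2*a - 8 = (a + 1)*(a^4 - 6*a^3 + 7*a^2 + 6*a - 8) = (a - 4)*(a + 1)*(a^3 - 2*a^2 - a + 2) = (a - 4)*(a - 2)*(a + 1)*(a^2 - 1) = (a - 4)*(a - 2)*(a + 1)^2*(a - 1)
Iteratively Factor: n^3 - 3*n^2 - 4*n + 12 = (n - 2)*(n^2 - n - 6) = (n - 3)*(n - 2)*(n + 2)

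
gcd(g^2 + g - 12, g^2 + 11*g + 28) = g + 4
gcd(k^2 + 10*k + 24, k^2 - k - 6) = 1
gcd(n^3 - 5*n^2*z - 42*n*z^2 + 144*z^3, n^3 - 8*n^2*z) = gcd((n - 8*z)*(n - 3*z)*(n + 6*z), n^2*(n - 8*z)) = -n + 8*z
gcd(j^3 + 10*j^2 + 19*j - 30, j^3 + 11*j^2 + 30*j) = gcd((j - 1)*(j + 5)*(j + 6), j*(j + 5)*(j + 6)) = j^2 + 11*j + 30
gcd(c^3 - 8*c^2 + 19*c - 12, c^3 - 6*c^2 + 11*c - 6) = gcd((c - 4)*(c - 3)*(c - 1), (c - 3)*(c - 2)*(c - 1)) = c^2 - 4*c + 3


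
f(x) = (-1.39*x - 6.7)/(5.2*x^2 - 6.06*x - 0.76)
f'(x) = (6.06 - 10.4*x)*(-1.39*x - 6.7)/(5.2*x^2 - 6.06*x - 0.76)^2 - 1.39/(5.2*x^2 - 6.06*x - 0.76)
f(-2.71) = -0.05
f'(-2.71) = -0.06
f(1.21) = 17.49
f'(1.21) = 240.96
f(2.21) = -0.87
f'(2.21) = 1.18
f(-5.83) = 0.01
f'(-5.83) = -0.00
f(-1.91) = -0.14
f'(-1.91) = -0.16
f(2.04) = -1.12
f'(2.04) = 1.83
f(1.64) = -2.73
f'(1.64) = 8.71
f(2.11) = -1.00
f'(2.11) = 1.51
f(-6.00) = 0.01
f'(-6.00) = -0.00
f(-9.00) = 0.01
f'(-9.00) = -0.00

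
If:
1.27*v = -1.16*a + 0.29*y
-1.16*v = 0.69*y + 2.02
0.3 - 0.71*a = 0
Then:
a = 0.42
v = -0.76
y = -1.65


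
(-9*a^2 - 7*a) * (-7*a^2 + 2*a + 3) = 63*a^4 + 31*a^3 - 41*a^2 - 21*a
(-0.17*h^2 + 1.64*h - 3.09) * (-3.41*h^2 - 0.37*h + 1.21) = 0.5797*h^4 - 5.5295*h^3 + 9.7244*h^2 + 3.1277*h - 3.7389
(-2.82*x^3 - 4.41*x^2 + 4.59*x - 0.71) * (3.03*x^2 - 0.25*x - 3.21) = -8.5446*x^5 - 12.6573*x^4 + 24.0624*x^3 + 10.8573*x^2 - 14.5564*x + 2.2791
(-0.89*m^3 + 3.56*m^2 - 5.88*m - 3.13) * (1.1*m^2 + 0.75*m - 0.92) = -0.979*m^5 + 3.2485*m^4 - 2.9792*m^3 - 11.1282*m^2 + 3.0621*m + 2.8796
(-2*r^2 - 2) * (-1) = 2*r^2 + 2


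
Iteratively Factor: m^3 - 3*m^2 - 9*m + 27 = (m + 3)*(m^2 - 6*m + 9) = (m - 3)*(m + 3)*(m - 3)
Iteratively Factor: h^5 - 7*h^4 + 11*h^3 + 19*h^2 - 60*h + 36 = (h - 3)*(h^4 - 4*h^3 - h^2 + 16*h - 12) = (h - 3)^2*(h^3 - h^2 - 4*h + 4) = (h - 3)^2*(h + 2)*(h^2 - 3*h + 2) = (h - 3)^2*(h - 1)*(h + 2)*(h - 2)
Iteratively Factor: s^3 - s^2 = (s - 1)*(s^2) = s*(s - 1)*(s)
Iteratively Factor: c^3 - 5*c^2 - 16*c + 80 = (c - 5)*(c^2 - 16) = (c - 5)*(c - 4)*(c + 4)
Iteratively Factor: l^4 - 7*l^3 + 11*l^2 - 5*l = (l - 1)*(l^3 - 6*l^2 + 5*l) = (l - 5)*(l - 1)*(l^2 - l) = (l - 5)*(l - 1)^2*(l)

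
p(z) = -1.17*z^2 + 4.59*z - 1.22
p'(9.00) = -16.47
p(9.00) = -54.68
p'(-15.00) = 39.69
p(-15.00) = -333.32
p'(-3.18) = 12.03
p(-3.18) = -27.65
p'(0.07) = 4.43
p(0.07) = -0.90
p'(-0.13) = 4.89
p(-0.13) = -1.84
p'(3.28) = -3.09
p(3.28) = 1.25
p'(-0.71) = 6.25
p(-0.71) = -5.07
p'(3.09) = -2.64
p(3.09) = 1.79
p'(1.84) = 0.28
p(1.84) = 3.26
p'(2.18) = -0.51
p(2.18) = 3.23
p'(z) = 4.59 - 2.34*z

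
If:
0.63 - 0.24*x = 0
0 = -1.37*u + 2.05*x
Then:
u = 3.93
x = 2.62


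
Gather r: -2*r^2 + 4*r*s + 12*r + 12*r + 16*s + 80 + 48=-2*r^2 + r*(4*s + 24) + 16*s + 128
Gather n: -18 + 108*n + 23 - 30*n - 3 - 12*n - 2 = 66*n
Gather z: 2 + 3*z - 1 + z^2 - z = z^2 + 2*z + 1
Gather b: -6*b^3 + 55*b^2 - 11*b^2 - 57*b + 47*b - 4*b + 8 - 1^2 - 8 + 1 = -6*b^3 + 44*b^2 - 14*b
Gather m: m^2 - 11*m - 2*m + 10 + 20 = m^2 - 13*m + 30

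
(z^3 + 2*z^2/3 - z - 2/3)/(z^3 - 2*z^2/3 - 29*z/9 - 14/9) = 3*(z - 1)/(3*z - 7)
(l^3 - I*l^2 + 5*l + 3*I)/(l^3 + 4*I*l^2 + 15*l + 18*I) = (l + I)/(l + 6*I)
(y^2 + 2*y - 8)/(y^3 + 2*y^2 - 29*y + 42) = (y + 4)/(y^2 + 4*y - 21)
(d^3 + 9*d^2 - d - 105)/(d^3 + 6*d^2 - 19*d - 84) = (d^2 + 2*d - 15)/(d^2 - d - 12)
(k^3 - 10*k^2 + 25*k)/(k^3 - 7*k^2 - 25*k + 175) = k*(k - 5)/(k^2 - 2*k - 35)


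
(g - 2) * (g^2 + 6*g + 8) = g^3 + 4*g^2 - 4*g - 16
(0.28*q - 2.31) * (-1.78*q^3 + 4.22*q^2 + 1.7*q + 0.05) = -0.4984*q^4 + 5.2934*q^3 - 9.2722*q^2 - 3.913*q - 0.1155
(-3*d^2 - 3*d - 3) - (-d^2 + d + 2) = -2*d^2 - 4*d - 5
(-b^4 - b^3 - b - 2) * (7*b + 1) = -7*b^5 - 8*b^4 - b^3 - 7*b^2 - 15*b - 2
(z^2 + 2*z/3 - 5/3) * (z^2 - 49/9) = z^4 + 2*z^3/3 - 64*z^2/9 - 98*z/27 + 245/27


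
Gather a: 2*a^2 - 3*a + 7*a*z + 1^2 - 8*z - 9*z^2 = 2*a^2 + a*(7*z - 3) - 9*z^2 - 8*z + 1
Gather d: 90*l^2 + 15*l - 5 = 90*l^2 + 15*l - 5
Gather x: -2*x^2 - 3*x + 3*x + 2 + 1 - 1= 2 - 2*x^2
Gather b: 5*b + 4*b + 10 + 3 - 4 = 9*b + 9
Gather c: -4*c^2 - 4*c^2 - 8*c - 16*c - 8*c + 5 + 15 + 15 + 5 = -8*c^2 - 32*c + 40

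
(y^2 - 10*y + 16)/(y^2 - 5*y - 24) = (y - 2)/(y + 3)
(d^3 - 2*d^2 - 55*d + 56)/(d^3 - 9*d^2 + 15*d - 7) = (d^2 - d - 56)/(d^2 - 8*d + 7)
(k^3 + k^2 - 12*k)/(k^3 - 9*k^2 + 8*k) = (k^2 + k - 12)/(k^2 - 9*k + 8)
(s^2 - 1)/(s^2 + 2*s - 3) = (s + 1)/(s + 3)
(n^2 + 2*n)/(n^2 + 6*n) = (n + 2)/(n + 6)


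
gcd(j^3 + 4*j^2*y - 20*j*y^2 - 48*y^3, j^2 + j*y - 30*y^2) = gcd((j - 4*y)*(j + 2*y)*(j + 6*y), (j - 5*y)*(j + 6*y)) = j + 6*y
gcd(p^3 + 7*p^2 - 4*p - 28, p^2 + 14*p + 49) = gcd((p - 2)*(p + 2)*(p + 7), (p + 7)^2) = p + 7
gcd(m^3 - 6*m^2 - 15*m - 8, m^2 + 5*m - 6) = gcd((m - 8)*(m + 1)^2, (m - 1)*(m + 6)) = 1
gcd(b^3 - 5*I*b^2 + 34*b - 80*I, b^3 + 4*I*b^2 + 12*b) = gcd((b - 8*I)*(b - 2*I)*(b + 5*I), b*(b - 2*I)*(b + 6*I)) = b - 2*I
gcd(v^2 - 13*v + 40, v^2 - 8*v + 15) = v - 5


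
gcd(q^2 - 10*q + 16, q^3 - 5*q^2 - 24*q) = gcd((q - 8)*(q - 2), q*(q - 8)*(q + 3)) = q - 8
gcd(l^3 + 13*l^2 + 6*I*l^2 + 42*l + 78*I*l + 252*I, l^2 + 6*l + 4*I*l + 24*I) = l + 6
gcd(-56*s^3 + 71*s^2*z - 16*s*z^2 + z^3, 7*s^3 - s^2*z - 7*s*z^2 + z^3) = 7*s^2 - 8*s*z + z^2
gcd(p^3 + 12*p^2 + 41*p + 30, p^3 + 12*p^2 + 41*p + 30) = p^3 + 12*p^2 + 41*p + 30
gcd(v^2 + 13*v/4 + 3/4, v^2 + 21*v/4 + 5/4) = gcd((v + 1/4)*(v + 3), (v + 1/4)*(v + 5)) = v + 1/4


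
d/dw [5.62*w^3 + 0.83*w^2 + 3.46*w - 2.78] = 16.86*w^2 + 1.66*w + 3.46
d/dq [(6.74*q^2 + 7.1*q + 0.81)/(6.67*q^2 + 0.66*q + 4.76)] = (-42.9086*q^2 + 53.3594*q + 33.2614)/(44.4889*q^4 + 8.8044*q^3 + 63.934*q^2 + 6.2832*q + 22.6576)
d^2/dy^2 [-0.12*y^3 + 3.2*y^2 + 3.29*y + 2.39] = 6.4 - 0.72*y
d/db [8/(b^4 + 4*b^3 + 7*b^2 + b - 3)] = 8*(-4*b^3 - 12*b^2 - 14*b - 1)/(b^4 + 4*b^3 + 7*b^2 + b - 3)^2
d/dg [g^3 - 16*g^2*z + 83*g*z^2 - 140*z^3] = 3*g^2 - 32*g*z + 83*z^2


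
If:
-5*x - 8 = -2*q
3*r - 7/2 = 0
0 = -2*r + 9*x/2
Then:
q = 143/27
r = 7/6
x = 14/27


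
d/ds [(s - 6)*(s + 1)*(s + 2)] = 3*s^2 - 6*s - 16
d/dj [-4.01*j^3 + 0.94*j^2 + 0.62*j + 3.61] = -12.03*j^2 + 1.88*j + 0.62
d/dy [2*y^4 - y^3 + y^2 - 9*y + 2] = 8*y^3 - 3*y^2 + 2*y - 9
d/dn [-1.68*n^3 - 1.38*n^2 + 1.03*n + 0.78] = -5.04*n^2 - 2.76*n + 1.03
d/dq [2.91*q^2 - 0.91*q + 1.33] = 5.82*q - 0.91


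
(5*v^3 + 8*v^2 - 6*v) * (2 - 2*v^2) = -10*v^5 - 16*v^4 + 22*v^3 + 16*v^2 - 12*v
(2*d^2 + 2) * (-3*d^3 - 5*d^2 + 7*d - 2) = -6*d^5 - 10*d^4 + 8*d^3 - 14*d^2 + 14*d - 4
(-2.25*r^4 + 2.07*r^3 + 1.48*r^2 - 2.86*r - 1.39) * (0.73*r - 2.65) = -1.6425*r^5 + 7.4736*r^4 - 4.4051*r^3 - 6.0098*r^2 + 6.5643*r + 3.6835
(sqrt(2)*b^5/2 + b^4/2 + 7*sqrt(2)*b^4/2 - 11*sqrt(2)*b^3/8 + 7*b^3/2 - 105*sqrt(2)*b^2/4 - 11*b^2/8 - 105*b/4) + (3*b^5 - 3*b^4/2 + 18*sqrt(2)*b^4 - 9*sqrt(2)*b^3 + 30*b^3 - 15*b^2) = sqrt(2)*b^5/2 + 3*b^5 - b^4 + 43*sqrt(2)*b^4/2 - 83*sqrt(2)*b^3/8 + 67*b^3/2 - 105*sqrt(2)*b^2/4 - 131*b^2/8 - 105*b/4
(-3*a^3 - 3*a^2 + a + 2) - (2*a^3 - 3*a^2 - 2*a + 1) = -5*a^3 + 3*a + 1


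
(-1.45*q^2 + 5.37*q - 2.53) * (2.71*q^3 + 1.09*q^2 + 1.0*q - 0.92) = -3.9295*q^5 + 12.9722*q^4 - 2.453*q^3 + 3.9463*q^2 - 7.4704*q + 2.3276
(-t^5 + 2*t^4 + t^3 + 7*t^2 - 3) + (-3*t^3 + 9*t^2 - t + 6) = -t^5 + 2*t^4 - 2*t^3 + 16*t^2 - t + 3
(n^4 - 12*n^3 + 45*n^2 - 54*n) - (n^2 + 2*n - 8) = n^4 - 12*n^3 + 44*n^2 - 56*n + 8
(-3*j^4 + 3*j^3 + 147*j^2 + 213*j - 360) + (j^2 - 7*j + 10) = -3*j^4 + 3*j^3 + 148*j^2 + 206*j - 350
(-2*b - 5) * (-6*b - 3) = 12*b^2 + 36*b + 15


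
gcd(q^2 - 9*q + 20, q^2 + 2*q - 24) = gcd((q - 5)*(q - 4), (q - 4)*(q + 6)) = q - 4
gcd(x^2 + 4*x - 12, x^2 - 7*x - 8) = 1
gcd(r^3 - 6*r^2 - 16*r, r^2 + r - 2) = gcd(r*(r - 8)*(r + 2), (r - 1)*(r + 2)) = r + 2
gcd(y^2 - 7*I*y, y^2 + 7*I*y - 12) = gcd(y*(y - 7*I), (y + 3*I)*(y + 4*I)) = 1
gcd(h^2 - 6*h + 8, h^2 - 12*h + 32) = h - 4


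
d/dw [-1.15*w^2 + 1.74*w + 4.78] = 1.74 - 2.3*w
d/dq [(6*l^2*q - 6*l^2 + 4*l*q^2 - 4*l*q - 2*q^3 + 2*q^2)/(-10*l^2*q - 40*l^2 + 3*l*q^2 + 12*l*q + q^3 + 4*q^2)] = 2*(-(-10*l^2 + 6*l*q + 12*l + 3*q^2 + 8*q)*(3*l^2*q - 3*l^2 + 2*l*q^2 - 2*l*q - q^3 + q^2) + (3*l^2 + 4*l*q - 2*l - 3*q^2 + 2*q)*(-10*l^2*q - 40*l^2 + 3*l*q^2 + 12*l*q + q^3 + 4*q^2))/(-10*l^2*q - 40*l^2 + 3*l*q^2 + 12*l*q + q^3 + 4*q^2)^2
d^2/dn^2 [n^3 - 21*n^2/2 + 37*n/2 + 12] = 6*n - 21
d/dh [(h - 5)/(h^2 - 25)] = -1/(h^2 + 10*h + 25)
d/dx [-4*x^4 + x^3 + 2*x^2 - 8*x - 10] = -16*x^3 + 3*x^2 + 4*x - 8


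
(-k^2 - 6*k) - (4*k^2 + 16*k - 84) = -5*k^2 - 22*k + 84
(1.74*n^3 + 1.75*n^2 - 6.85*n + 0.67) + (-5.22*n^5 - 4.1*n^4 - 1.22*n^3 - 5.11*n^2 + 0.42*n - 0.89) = -5.22*n^5 - 4.1*n^4 + 0.52*n^3 - 3.36*n^2 - 6.43*n - 0.22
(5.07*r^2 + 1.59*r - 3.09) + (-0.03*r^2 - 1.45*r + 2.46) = 5.04*r^2 + 0.14*r - 0.63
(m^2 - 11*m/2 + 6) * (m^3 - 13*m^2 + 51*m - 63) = m^5 - 37*m^4/2 + 257*m^3/2 - 843*m^2/2 + 1305*m/2 - 378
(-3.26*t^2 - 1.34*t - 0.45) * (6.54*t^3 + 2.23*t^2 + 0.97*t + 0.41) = -21.3204*t^5 - 16.0334*t^4 - 9.0934*t^3 - 3.6399*t^2 - 0.9859*t - 0.1845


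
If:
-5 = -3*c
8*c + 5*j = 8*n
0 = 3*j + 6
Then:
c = 5/3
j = -2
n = 5/12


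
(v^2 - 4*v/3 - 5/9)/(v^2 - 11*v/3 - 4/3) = (v - 5/3)/(v - 4)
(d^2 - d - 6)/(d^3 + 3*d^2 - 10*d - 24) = 1/(d + 4)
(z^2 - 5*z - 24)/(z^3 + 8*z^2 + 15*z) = (z - 8)/(z*(z + 5))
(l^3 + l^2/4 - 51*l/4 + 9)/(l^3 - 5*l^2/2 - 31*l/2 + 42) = (4*l - 3)/(2*(2*l - 7))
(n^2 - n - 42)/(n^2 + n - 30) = (n - 7)/(n - 5)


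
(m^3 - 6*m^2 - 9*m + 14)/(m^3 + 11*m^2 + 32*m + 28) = (m^2 - 8*m + 7)/(m^2 + 9*m + 14)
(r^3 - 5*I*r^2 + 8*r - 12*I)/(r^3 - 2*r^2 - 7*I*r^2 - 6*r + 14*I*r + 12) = (r + 2*I)/(r - 2)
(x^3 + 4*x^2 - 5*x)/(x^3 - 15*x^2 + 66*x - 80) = x*(x^2 + 4*x - 5)/(x^3 - 15*x^2 + 66*x - 80)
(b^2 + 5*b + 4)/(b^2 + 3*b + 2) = (b + 4)/(b + 2)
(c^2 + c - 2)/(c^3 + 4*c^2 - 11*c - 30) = (c - 1)/(c^2 + 2*c - 15)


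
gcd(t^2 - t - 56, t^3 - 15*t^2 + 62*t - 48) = t - 8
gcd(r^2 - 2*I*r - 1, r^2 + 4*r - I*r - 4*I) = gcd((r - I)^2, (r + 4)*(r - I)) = r - I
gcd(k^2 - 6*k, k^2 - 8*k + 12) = k - 6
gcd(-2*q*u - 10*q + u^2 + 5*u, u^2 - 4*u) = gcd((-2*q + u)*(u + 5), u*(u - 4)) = 1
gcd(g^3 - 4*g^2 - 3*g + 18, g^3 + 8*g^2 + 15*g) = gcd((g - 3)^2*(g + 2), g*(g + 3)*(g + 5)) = 1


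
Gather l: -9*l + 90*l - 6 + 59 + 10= 81*l + 63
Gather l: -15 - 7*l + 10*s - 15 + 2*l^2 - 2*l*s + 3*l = 2*l^2 + l*(-2*s - 4) + 10*s - 30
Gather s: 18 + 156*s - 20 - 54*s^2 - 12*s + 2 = -54*s^2 + 144*s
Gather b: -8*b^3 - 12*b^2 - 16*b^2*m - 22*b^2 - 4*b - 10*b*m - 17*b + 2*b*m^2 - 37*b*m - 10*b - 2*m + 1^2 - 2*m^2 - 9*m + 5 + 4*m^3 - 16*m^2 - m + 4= -8*b^3 + b^2*(-16*m - 34) + b*(2*m^2 - 47*m - 31) + 4*m^3 - 18*m^2 - 12*m + 10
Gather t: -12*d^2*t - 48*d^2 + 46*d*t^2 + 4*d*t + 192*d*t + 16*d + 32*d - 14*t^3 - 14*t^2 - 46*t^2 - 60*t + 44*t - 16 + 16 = -48*d^2 + 48*d - 14*t^3 + t^2*(46*d - 60) + t*(-12*d^2 + 196*d - 16)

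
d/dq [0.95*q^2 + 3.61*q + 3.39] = 1.9*q + 3.61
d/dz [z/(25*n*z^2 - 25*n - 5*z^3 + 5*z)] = (5*n*z^2 - 5*n - z^3 - z*(10*n*z - 3*z^2 + 1) + z)/(5*(5*n*z^2 - 5*n - z^3 + z)^2)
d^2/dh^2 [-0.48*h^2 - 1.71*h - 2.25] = -0.960000000000000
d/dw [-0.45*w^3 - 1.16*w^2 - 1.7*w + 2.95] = -1.35*w^2 - 2.32*w - 1.7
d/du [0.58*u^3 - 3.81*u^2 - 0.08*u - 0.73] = 1.74*u^2 - 7.62*u - 0.08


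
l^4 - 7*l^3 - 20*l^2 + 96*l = l*(l - 8)*(l - 3)*(l + 4)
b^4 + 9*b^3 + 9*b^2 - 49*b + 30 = (b - 1)^2*(b + 5)*(b + 6)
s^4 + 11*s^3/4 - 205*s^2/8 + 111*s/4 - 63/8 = (s - 3)*(s - 3/4)*(s - 1/2)*(s + 7)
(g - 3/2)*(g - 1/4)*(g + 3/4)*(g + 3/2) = g^4 + g^3/2 - 39*g^2/16 - 9*g/8 + 27/64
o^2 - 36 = (o - 6)*(o + 6)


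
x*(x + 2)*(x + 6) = x^3 + 8*x^2 + 12*x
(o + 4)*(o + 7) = o^2 + 11*o + 28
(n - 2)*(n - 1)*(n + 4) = n^3 + n^2 - 10*n + 8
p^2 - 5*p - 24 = (p - 8)*(p + 3)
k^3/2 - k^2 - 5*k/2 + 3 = (k/2 + 1)*(k - 3)*(k - 1)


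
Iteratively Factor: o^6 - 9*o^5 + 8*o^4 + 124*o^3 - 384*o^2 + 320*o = (o - 4)*(o^5 - 5*o^4 - 12*o^3 + 76*o^2 - 80*o) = o*(o - 4)*(o^4 - 5*o^3 - 12*o^2 + 76*o - 80) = o*(o - 4)*(o - 2)*(o^3 - 3*o^2 - 18*o + 40) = o*(o - 4)*(o - 2)^2*(o^2 - o - 20) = o*(o - 5)*(o - 4)*(o - 2)^2*(o + 4)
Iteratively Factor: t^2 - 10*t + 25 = (t - 5)*(t - 5)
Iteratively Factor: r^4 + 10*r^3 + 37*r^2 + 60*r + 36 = (r + 3)*(r^3 + 7*r^2 + 16*r + 12) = (r + 3)^2*(r^2 + 4*r + 4) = (r + 2)*(r + 3)^2*(r + 2)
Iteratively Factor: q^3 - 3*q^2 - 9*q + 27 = (q + 3)*(q^2 - 6*q + 9) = (q - 3)*(q + 3)*(q - 3)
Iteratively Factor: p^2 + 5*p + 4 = (p + 1)*(p + 4)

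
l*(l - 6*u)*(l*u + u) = l^3*u - 6*l^2*u^2 + l^2*u - 6*l*u^2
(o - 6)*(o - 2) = o^2 - 8*o + 12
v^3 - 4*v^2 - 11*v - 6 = (v - 6)*(v + 1)^2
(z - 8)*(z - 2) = z^2 - 10*z + 16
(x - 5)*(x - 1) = x^2 - 6*x + 5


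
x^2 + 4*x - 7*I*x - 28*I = (x + 4)*(x - 7*I)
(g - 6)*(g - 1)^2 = g^3 - 8*g^2 + 13*g - 6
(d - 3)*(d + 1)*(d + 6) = d^3 + 4*d^2 - 15*d - 18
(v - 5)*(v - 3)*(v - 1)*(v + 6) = v^4 - 3*v^3 - 31*v^2 + 123*v - 90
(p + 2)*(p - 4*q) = p^2 - 4*p*q + 2*p - 8*q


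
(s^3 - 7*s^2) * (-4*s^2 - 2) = -4*s^5 + 28*s^4 - 2*s^3 + 14*s^2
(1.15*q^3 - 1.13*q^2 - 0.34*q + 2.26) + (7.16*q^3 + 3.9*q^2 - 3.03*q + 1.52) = 8.31*q^3 + 2.77*q^2 - 3.37*q + 3.78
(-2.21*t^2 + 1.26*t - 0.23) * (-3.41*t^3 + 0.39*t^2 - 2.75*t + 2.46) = 7.5361*t^5 - 5.1585*t^4 + 7.3532*t^3 - 8.9913*t^2 + 3.7321*t - 0.5658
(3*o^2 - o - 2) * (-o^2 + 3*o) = -3*o^4 + 10*o^3 - o^2 - 6*o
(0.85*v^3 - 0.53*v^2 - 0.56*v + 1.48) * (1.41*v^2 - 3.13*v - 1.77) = 1.1985*v^5 - 3.4078*v^4 - 0.6352*v^3 + 4.7777*v^2 - 3.6412*v - 2.6196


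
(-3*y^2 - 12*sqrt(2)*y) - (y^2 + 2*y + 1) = -4*y^2 - 12*sqrt(2)*y - 2*y - 1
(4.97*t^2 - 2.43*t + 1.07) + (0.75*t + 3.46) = 4.97*t^2 - 1.68*t + 4.53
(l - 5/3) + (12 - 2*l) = 31/3 - l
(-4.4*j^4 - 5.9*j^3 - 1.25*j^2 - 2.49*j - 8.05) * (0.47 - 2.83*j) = 12.452*j^5 + 14.629*j^4 + 0.7645*j^3 + 6.4592*j^2 + 21.6112*j - 3.7835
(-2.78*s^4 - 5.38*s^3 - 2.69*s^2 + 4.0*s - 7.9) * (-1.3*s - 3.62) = 3.614*s^5 + 17.0576*s^4 + 22.9726*s^3 + 4.5378*s^2 - 4.21*s + 28.598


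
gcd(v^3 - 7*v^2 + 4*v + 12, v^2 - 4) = v - 2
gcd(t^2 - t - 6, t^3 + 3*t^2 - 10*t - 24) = t^2 - t - 6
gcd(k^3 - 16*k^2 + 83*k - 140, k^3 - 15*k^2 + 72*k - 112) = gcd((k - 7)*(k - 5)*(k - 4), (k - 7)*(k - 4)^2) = k^2 - 11*k + 28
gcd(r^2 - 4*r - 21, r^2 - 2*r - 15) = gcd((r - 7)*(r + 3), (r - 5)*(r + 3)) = r + 3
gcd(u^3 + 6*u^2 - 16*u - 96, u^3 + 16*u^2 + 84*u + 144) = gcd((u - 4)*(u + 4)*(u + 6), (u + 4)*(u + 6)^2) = u^2 + 10*u + 24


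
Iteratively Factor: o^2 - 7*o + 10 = (o - 5)*(o - 2)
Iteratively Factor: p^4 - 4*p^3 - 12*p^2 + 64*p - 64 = (p - 2)*(p^3 - 2*p^2 - 16*p + 32) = (p - 4)*(p - 2)*(p^2 + 2*p - 8) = (p - 4)*(p - 2)^2*(p + 4)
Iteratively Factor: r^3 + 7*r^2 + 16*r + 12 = (r + 2)*(r^2 + 5*r + 6) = (r + 2)^2*(r + 3)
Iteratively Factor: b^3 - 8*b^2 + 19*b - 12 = (b - 1)*(b^2 - 7*b + 12) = (b - 4)*(b - 1)*(b - 3)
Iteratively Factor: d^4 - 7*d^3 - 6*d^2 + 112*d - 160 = (d - 5)*(d^3 - 2*d^2 - 16*d + 32) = (d - 5)*(d - 4)*(d^2 + 2*d - 8) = (d - 5)*(d - 4)*(d + 4)*(d - 2)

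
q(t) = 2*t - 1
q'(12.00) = 2.00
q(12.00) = 23.00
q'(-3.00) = 2.00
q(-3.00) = -7.00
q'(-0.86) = 2.00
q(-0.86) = -2.72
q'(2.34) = 2.00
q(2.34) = 3.68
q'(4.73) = 2.00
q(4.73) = 8.46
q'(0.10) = 2.00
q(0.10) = -0.80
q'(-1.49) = 2.00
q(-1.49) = -3.98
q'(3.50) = 2.00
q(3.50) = 6.00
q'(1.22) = 2.00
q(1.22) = 1.44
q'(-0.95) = 2.00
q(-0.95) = -2.90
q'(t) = 2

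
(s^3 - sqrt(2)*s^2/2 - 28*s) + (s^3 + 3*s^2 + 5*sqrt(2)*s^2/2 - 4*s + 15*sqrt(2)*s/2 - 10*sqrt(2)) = 2*s^3 + 2*sqrt(2)*s^2 + 3*s^2 - 32*s + 15*sqrt(2)*s/2 - 10*sqrt(2)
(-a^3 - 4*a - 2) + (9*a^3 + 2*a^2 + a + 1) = 8*a^3 + 2*a^2 - 3*a - 1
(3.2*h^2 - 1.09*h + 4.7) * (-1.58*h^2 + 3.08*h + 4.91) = -5.056*h^4 + 11.5782*h^3 + 4.9288*h^2 + 9.1241*h + 23.077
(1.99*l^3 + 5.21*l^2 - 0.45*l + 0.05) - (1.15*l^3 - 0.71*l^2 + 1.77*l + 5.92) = 0.84*l^3 + 5.92*l^2 - 2.22*l - 5.87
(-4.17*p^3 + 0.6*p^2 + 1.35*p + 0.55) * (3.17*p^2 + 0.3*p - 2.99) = -13.2189*p^5 + 0.651*p^4 + 16.9278*p^3 + 0.3545*p^2 - 3.8715*p - 1.6445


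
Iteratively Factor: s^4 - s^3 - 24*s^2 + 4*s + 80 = (s + 4)*(s^3 - 5*s^2 - 4*s + 20) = (s + 2)*(s + 4)*(s^2 - 7*s + 10) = (s - 5)*(s + 2)*(s + 4)*(s - 2)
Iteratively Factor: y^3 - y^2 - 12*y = (y + 3)*(y^2 - 4*y) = y*(y + 3)*(y - 4)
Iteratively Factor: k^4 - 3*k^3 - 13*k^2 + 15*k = (k - 5)*(k^3 + 2*k^2 - 3*k) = (k - 5)*(k + 3)*(k^2 - k) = k*(k - 5)*(k + 3)*(k - 1)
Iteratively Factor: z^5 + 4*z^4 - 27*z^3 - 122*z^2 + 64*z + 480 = (z + 4)*(z^4 - 27*z^2 - 14*z + 120) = (z - 2)*(z + 4)*(z^3 + 2*z^2 - 23*z - 60) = (z - 2)*(z + 4)^2*(z^2 - 2*z - 15) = (z - 2)*(z + 3)*(z + 4)^2*(z - 5)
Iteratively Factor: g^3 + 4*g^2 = (g + 4)*(g^2) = g*(g + 4)*(g)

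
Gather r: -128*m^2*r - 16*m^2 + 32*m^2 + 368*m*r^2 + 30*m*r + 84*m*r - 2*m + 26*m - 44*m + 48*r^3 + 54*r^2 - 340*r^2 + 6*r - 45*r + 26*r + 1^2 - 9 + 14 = 16*m^2 - 20*m + 48*r^3 + r^2*(368*m - 286) + r*(-128*m^2 + 114*m - 13) + 6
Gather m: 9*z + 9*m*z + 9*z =9*m*z + 18*z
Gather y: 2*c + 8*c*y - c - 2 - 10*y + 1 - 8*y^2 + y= c - 8*y^2 + y*(8*c - 9) - 1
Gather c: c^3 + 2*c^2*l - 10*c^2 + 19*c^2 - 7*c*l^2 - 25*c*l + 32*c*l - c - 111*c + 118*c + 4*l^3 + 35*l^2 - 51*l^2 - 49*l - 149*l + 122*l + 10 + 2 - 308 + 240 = c^3 + c^2*(2*l + 9) + c*(-7*l^2 + 7*l + 6) + 4*l^3 - 16*l^2 - 76*l - 56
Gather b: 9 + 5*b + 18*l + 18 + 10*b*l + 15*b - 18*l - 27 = b*(10*l + 20)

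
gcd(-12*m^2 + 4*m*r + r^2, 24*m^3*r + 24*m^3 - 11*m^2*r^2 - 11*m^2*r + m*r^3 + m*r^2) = 1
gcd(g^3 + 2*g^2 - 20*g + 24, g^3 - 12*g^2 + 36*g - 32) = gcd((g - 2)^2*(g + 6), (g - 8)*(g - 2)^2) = g^2 - 4*g + 4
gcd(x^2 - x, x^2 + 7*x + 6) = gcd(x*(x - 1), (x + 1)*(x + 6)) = 1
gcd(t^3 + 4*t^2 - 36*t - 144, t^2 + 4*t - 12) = t + 6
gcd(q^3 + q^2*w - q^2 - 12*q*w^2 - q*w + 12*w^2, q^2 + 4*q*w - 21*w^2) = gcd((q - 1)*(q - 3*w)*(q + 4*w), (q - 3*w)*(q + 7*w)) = q - 3*w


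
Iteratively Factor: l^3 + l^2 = (l + 1)*(l^2) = l*(l + 1)*(l)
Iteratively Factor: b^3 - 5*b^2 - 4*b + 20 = (b - 2)*(b^2 - 3*b - 10) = (b - 5)*(b - 2)*(b + 2)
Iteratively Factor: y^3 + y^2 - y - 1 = (y + 1)*(y^2 - 1) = (y + 1)^2*(y - 1)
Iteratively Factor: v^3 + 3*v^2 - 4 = (v + 2)*(v^2 + v - 2) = (v + 2)^2*(v - 1)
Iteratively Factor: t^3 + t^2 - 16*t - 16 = (t + 1)*(t^2 - 16) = (t - 4)*(t + 1)*(t + 4)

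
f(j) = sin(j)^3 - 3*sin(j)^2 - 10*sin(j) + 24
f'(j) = 3*sin(j)^2*cos(j) - 6*sin(j)*cos(j) - 10*cos(j)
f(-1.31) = 29.96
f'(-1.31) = -0.36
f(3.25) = 25.05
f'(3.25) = 9.26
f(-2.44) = 28.94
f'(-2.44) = 3.73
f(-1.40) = 29.98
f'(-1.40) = -0.20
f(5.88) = 27.40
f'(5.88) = -6.61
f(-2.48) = 28.78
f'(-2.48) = 4.09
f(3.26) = 25.14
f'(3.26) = 9.18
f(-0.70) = 28.93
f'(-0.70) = -3.74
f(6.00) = 26.54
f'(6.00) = -7.77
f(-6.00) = 20.99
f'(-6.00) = -10.99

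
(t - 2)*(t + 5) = t^2 + 3*t - 10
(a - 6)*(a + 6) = a^2 - 36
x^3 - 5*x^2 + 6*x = x*(x - 3)*(x - 2)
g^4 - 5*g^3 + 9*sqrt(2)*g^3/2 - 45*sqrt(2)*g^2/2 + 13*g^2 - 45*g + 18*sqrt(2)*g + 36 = (g - 4)*(g - 1)*(g + 3*sqrt(2)/2)*(g + 3*sqrt(2))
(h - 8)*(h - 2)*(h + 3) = h^3 - 7*h^2 - 14*h + 48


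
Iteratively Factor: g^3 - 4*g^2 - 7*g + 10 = (g - 1)*(g^2 - 3*g - 10) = (g - 5)*(g - 1)*(g + 2)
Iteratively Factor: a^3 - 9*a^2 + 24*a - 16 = (a - 4)*(a^2 - 5*a + 4) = (a - 4)^2*(a - 1)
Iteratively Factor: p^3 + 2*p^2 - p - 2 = (p - 1)*(p^2 + 3*p + 2) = (p - 1)*(p + 1)*(p + 2)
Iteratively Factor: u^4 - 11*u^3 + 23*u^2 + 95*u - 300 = (u - 5)*(u^3 - 6*u^2 - 7*u + 60) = (u - 5)^2*(u^2 - u - 12) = (u - 5)^2*(u + 3)*(u - 4)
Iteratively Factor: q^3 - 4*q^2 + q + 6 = (q + 1)*(q^2 - 5*q + 6) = (q - 2)*(q + 1)*(q - 3)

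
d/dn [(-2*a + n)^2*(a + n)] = 3*n*(-2*a + n)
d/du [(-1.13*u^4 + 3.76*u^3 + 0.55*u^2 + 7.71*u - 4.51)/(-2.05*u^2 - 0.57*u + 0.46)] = (4.633*u^5 - 5.7757*u^4 - 6.3656*u^3 + 20.6808*u^2 - 17.985*u + 0.975900000000001)/(4.2025*u^4 + 2.337*u^3 - 1.5611*u^2 - 0.5244*u + 0.2116)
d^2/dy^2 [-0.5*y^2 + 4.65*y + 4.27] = -1.00000000000000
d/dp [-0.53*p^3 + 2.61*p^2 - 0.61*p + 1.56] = -1.59*p^2 + 5.22*p - 0.61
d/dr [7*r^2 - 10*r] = 14*r - 10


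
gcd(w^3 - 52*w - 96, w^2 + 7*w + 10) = w + 2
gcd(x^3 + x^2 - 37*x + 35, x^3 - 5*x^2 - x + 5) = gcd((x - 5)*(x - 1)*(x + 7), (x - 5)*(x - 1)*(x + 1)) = x^2 - 6*x + 5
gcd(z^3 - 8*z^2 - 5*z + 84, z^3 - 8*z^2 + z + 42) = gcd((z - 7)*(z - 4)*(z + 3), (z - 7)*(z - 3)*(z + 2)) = z - 7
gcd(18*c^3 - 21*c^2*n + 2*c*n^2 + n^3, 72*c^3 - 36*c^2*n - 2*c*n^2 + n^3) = 6*c + n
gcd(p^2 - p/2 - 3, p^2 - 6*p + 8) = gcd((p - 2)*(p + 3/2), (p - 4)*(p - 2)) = p - 2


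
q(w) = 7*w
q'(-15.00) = 7.00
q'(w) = 7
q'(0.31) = 7.00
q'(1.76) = 7.00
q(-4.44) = -31.08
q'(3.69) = 7.00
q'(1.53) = 7.00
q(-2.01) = -14.07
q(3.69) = 25.83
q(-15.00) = -105.00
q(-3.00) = -21.00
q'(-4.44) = 7.00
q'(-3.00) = 7.00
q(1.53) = 10.71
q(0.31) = 2.17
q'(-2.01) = 7.00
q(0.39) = 2.73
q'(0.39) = 7.00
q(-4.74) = -33.18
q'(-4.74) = 7.00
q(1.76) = 12.32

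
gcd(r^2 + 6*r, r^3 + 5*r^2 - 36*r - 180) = r + 6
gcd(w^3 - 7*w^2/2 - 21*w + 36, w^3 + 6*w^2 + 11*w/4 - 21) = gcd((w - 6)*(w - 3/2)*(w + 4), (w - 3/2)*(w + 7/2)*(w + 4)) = w^2 + 5*w/2 - 6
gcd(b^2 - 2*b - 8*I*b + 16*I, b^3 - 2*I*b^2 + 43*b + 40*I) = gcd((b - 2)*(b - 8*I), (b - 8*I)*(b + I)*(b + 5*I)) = b - 8*I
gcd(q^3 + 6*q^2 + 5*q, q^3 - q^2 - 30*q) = q^2 + 5*q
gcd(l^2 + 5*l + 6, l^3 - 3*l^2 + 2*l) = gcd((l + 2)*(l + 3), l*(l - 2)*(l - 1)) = 1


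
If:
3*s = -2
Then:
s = -2/3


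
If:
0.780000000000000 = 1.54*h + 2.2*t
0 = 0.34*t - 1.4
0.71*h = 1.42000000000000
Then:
No Solution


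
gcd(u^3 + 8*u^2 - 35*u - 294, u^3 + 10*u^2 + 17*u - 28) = u + 7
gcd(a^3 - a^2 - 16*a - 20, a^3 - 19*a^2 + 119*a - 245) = a - 5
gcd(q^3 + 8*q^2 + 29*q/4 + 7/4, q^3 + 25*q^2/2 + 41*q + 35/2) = q^2 + 15*q/2 + 7/2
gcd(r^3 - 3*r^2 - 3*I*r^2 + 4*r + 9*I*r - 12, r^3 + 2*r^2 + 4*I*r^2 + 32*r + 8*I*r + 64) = r - 4*I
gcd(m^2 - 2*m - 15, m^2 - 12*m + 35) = m - 5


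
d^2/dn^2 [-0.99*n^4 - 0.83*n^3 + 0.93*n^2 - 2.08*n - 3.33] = -11.88*n^2 - 4.98*n + 1.86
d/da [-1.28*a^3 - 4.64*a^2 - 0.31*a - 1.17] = -3.84*a^2 - 9.28*a - 0.31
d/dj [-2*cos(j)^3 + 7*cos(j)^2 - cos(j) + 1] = (6*cos(j)^2 - 14*cos(j) + 1)*sin(j)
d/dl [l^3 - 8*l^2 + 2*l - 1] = 3*l^2 - 16*l + 2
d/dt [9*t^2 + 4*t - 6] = 18*t + 4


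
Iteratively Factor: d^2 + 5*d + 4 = (d + 1)*(d + 4)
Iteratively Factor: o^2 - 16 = (o + 4)*(o - 4)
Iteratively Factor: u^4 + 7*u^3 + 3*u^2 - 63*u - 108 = (u - 3)*(u^3 + 10*u^2 + 33*u + 36) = (u - 3)*(u + 4)*(u^2 + 6*u + 9) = (u - 3)*(u + 3)*(u + 4)*(u + 3)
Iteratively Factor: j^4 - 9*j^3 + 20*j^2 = (j)*(j^3 - 9*j^2 + 20*j) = j^2*(j^2 - 9*j + 20) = j^2*(j - 5)*(j - 4)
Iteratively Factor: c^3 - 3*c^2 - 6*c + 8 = (c - 1)*(c^2 - 2*c - 8) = (c - 1)*(c + 2)*(c - 4)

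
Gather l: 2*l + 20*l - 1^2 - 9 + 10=22*l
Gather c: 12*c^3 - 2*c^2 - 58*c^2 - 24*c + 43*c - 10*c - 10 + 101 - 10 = 12*c^3 - 60*c^2 + 9*c + 81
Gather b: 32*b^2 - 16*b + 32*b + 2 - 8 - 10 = 32*b^2 + 16*b - 16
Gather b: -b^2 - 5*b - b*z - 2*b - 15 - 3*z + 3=-b^2 + b*(-z - 7) - 3*z - 12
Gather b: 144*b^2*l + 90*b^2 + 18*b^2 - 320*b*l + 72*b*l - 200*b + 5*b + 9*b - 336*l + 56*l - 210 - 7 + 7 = b^2*(144*l + 108) + b*(-248*l - 186) - 280*l - 210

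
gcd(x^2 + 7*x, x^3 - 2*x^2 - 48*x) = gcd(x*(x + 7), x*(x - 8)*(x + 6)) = x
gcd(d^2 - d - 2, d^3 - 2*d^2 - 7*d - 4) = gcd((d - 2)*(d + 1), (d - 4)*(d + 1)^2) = d + 1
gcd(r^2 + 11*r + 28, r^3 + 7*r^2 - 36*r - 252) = r + 7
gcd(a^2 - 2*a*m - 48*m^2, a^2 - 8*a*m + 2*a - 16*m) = a - 8*m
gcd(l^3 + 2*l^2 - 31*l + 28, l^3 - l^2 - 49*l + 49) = l^2 + 6*l - 7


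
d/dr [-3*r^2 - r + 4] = -6*r - 1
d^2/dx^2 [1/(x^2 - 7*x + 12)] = 2*(-x^2 + 7*x + (2*x - 7)^2 - 12)/(x^2 - 7*x + 12)^3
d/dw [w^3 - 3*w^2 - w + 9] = 3*w^2 - 6*w - 1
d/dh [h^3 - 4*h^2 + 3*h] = 3*h^2 - 8*h + 3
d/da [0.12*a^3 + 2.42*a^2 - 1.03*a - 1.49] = 0.36*a^2 + 4.84*a - 1.03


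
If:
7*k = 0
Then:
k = 0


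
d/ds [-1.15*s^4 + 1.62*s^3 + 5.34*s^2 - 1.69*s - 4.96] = -4.6*s^3 + 4.86*s^2 + 10.68*s - 1.69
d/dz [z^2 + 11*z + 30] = 2*z + 11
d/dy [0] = 0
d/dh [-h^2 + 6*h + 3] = 6 - 2*h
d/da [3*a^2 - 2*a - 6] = 6*a - 2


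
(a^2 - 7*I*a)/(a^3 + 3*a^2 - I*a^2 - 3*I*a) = (a - 7*I)/(a^2 + a*(3 - I) - 3*I)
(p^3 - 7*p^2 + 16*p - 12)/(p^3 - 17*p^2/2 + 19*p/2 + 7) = 2*(p^2 - 5*p + 6)/(2*p^2 - 13*p - 7)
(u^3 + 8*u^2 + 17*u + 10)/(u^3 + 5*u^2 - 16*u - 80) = (u^2 + 3*u + 2)/(u^2 - 16)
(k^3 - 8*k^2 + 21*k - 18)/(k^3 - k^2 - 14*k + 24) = (k - 3)/(k + 4)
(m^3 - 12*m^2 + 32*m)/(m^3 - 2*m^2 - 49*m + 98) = m*(m^2 - 12*m + 32)/(m^3 - 2*m^2 - 49*m + 98)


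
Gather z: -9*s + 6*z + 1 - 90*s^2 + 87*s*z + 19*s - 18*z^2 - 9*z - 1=-90*s^2 + 10*s - 18*z^2 + z*(87*s - 3)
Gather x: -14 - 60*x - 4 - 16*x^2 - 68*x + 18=-16*x^2 - 128*x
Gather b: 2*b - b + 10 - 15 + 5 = b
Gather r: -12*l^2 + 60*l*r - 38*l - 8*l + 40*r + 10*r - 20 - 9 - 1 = -12*l^2 - 46*l + r*(60*l + 50) - 30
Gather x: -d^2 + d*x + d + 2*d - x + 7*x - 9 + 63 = -d^2 + 3*d + x*(d + 6) + 54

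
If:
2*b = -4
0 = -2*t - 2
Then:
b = -2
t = -1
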